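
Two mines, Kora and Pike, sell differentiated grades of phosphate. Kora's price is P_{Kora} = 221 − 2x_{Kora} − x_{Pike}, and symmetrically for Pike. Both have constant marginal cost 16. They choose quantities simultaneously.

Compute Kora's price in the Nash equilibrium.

Mine Kora's profit: π = x_{Kora}(221 − 2x_{Kora} − x_{Pike}) − 16x_{Kora}.
∂π/∂x_{Kora} = 205 − 4x_{Kora} − x_{Pike} = 0 ⇒ x_{Kora} = 51.25 − 0.25x_{Pike}.
Setting x_{Kora} = x_{Pike} in the reaction function: x_{Kora} = 51.25 − 0.25x_{Kora}, so x_{Kora} = 51.25 / 1.25 = 41.
P_{Kora} = 221 − 2·41 − 41 = 98.

98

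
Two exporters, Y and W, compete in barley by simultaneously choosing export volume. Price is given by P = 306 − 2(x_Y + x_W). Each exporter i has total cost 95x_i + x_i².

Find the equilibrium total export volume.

Exporter Y's profit: π = x_Y(306 − 2(x_Y + x_W)) − 95x_Y − x_Y².
∂π/∂x_Y = 211 − 6x_Y − 2x_W = 0, so x_Y = 211/6 − (1/3)x_W.
The game is symmetric, so in equilibrium x_W = x_Y: the reaction function gives (4/3)x_Y = 211/6, hence x_Y = 26.375.
Total export volume: 26.375 + 26.375 = 52.75.

52.75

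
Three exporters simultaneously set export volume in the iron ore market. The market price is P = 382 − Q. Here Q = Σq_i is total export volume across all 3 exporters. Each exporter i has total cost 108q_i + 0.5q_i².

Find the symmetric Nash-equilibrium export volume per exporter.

A representative exporter's profit is π_i = q_i(382 − Q) − 108q_i − 0.5q_i², with Q = q_i + Σ_{j≠i} q_j.
First-order condition: 274 − 3q_i − Σ_{j≠i} q_j = 0.
Imposing symmetry (q_j = q for all j) turns Σ_{j≠i} q_j into 2q, so 274 = 5q and q = 54.8.

54.8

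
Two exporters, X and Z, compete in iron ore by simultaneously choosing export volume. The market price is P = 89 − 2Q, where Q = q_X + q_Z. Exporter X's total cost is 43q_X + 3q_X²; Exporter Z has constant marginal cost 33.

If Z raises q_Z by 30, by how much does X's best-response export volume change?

-6

Exporter X's profit: π = q_X(89 − 2(q_X + q_Z)) − 43q_X − 3q_X².
∂π/∂q_X = 46 − 10q_X − 2q_Z = 0, so q_X = 4.6 − 0.2q_Z.
The reaction-function slope is −0.2, so a 30-unit rise in q_Z moves q_X by −0.2 × 30 = −6. X's best response falls — the actions are strategic substitutes.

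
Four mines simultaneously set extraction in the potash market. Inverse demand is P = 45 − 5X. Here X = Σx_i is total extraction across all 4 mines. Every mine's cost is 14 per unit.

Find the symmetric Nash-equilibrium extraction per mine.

1.24

A representative mine's profit is π_i = x_i(45 − 5X) − 14x_i, with X = x_i + Σ_{j≠i} x_j.
First-order condition: 31 − 10x_i − 5Σ_{j≠i} x_j = 0.
Imposing symmetry (x_j = x for all j) turns Σ_{j≠i} x_j into 3x, so 31 = 25x and x = 1.24.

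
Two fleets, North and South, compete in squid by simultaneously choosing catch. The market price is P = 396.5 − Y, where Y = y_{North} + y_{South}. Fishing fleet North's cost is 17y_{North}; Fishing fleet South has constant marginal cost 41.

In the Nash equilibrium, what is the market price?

Fishing fleet North's profit: π = y_{North}(396.5 − (y_{North} + y_{South})) − 17y_{North}.
∂π/∂y_{North} = 379.5 − 2y_{North} − y_{South} = 0, so y_{North} = 189.75 − 0.5y_{South}.
By the same steps for South: y_{South} = 177.75 − 0.5y_{North}.
Plugging y_{South} into North's best response: y_{North} = 189.75 − 0.5(177.75 − 0.5y_{North}) ⇒ 0.75y_{North} = 100.875, so y_{North} = 134.5.
Then y_{South} = 177.75 − 0.5·134.5 = 110.5.
Equilibrium price: P = 396.5 − 245 = 151.5.

151.5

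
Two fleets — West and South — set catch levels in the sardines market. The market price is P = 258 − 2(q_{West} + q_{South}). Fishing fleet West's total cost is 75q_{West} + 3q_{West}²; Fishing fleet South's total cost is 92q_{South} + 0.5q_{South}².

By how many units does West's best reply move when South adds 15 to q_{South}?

-3

Fishing fleet West's profit: π = q_{West}(258 − 2(q_{West} + q_{South})) − 75q_{West} − 3q_{West}².
∂π/∂q_{West} = 183 − 10q_{West} − 2q_{South} = 0, so q_{West} = 18.3 − 0.2q_{South}.
The reaction-function slope is −0.2, so a 15-unit rise in q_{South} moves q_{West} by −0.2 × 15 = −3. West's best response falls — the actions are strategic substitutes.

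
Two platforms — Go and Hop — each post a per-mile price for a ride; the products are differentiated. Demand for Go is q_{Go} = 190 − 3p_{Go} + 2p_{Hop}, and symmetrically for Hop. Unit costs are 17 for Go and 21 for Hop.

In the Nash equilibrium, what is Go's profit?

5808

Go's profit: π = (p_{Go} − 17)(190 − 3p_{Go} + 2p_{Hop}).
∂π/∂p_{Go} = 241 − 6p_{Go} + 2p_{Hop} = 0 ⇒ p_{Go} = 241/6 + (1/3)p_{Hop}.
Similarly p_{Hop} = 253/6 + (1/3)p_{Go}.
Plugging p_{Hop} into Go's best response: p_{Go} = 241/6 + (1/3)(253/6 + (1/3)p_{Go}) ⇒ (8/9)p_{Go} = 488/9, so p_{Go} = 61.
Then p_{Hop} = 253/6 + (1/3)·61 = 62.5.
q_{Go} = 190 − 3·61 + 2·62.5 = 132.
Profit = (61 − 17)·132 = 5808.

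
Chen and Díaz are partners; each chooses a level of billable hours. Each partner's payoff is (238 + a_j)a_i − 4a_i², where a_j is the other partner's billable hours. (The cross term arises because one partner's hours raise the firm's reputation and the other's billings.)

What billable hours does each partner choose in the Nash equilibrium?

Chen's payoff is (238 + a_D)a_C − 4a_C².
∂π/∂a_C = 238 + a_D − 8a_C = 0, so a_C = 29.75 + 0.125a_D.
Setting a_C = a_D in the reaction function: a_C = 29.75 + 0.125a_C, so a_C = 29.75 / 0.875 = 34.

34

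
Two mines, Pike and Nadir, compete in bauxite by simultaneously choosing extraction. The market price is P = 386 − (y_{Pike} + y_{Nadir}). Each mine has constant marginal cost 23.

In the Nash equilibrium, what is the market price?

144

Mine Pike's profit: π = y_{Pike}(386 − (y_{Pike} + y_{Nadir})) − 23y_{Pike}.
∂π/∂y_{Pike} = 363 − 2y_{Pike} − y_{Nadir} = 0, so y_{Pike} = 181.5 − 0.5y_{Nadir}.
By symmetry y_{Nadir} = y_{Pike}; substituting into the reaction function, 1.5y_{Pike} = 181.5 and y_{Pike} = 121.
Equilibrium price: P = 386 − 242 = 144.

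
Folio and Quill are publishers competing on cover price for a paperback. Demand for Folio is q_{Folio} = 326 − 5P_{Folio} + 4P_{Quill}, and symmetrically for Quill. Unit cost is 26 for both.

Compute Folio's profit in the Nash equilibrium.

Folio's profit: π = (P_{Folio} − 26)(326 − 5P_{Folio} + 4P_{Quill}).
∂π/∂P_{Folio} = 456 − 10P_{Folio} + 4P_{Quill} = 0 ⇒ P_{Folio} = 45.6 + 0.4P_{Quill}.
The game is symmetric, so in equilibrium P_{Quill} = P_{Folio}: the reaction function gives 0.6P_{Folio} = 45.6, hence P_{Folio} = 76.
q_{Folio} = 326 − 5·76 + 4·76 = 250.
Profit = (76 − 26)·250 = 12500.

12500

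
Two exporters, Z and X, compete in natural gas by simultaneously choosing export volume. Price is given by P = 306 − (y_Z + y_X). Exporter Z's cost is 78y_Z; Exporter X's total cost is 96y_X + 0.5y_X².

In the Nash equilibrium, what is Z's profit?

Exporter Z's profit: π = y_Z(306 − (y_Z + y_X)) − 78y_Z.
∂π/∂y_Z = 228 − 2y_Z − y_X = 0, so y_Z = 114 − 0.5y_X.
For X: ∂π/∂y_X = 210 − 3y_X − y_Z = 0 ⇒ y_X = 70 − (1/3)y_Z.
Substituting the second reaction function into the first: y_Z = 114 − 0.5(70 − (1/3)y_Z), which gives (5/6)y_Z = 79 ⇒ y_Z = 94.8.
Then y_X = 70 − (1/3)·94.8 = 38.4.
Price P = 306 − 133.2 = 172.8.
Z's profit: (172.8 − 78)·94.8 = 8987.04.

8987.04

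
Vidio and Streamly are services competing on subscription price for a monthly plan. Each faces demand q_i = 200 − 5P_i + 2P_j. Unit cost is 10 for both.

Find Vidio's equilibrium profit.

Vidio's profit: π = (P_{Vidio} − 10)(200 − 5P_{Vidio} + 2P_{Streamly}).
∂π/∂P_{Vidio} = 250 − 10P_{Vidio} + 2P_{Streamly} = 0 ⇒ P_{Vidio} = 25 + 0.2P_{Streamly}.
The game is symmetric, so in equilibrium P_{Streamly} = P_{Vidio}: the reaction function gives 0.8P_{Vidio} = 25, hence P_{Vidio} = 31.25.
q_{Vidio} = 200 − 5·31.25 + 2·31.25 = 106.25.
Profit = (31.25 − 10)·106.25 = 2257.8125.

2257.8125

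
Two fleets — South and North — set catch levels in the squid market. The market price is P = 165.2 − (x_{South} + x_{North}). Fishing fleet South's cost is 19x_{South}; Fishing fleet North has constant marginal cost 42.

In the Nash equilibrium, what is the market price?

Fishing fleet South's profit: π = x_{South}(165.2 − (x_{South} + x_{North})) − 19x_{South}.
∂π/∂x_{South} = 146.2 − 2x_{South} − x_{North} = 0, so x_{South} = 73.1 − 0.5x_{North}.
By the same steps for North: x_{North} = 61.6 − 0.5x_{South}.
Plugging x_{North} into South's best response: x_{South} = 73.1 − 0.5(61.6 − 0.5x_{South}) ⇒ 0.75x_{South} = 42.3, so x_{South} = 56.4.
Then x_{North} = 61.6 − 0.5·56.4 = 33.4.
Equilibrium price: P = 165.2 − 89.8 = 75.4.

75.4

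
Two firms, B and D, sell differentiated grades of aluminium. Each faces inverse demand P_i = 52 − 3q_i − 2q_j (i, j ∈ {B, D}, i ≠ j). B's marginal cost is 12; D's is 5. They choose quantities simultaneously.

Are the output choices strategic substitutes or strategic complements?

strategic substitutes

Firm B's profit: π = q_B(52 − 3q_B − 2q_D) − 12q_B.
∂π/∂q_B = 40 − 6q_B − 2q_D = 0 ⇒ q_B = 20/3 − (1/3)q_D.
The best-response slope dq_B/dq_D = −1/3 < 0: the reaction function is downward-sloping, so the choices are strategic substitutes.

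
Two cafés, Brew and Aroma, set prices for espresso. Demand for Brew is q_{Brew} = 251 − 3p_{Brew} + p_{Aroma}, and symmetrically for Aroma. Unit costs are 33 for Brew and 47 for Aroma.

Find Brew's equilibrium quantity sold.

Brew's profit: π = (p_{Brew} − 33)(251 − 3p_{Brew} + p_{Aroma}).
∂π/∂p_{Brew} = 350 − 6p_{Brew} + p_{Aroma} = 0 ⇒ p_{Brew} = 175/3 + (1/6)p_{Aroma}.
Similarly p_{Aroma} = 196/3 + (1/6)p_{Brew}.
Substituting the second reaction function into the first: p_{Brew} = 175/3 + (1/6)(196/3 + (1/6)p_{Brew}), which gives (35/36)p_{Brew} = 623/9 ⇒ p_{Brew} = 71.2.
Then p_{Aroma} = 196/3 + (1/6)·71.2 = 77.2.
q_{Brew} = 251 − 3·71.2 + 77.2 = 114.6.

114.6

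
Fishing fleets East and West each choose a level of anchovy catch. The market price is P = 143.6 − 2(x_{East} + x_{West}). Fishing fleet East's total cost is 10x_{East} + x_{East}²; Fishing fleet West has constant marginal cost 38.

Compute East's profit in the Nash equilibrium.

783.4368

Fishing fleet East's profit: π = x_{East}(143.6 − 2(x_{East} + x_{West})) − 10x_{East} − x_{East}².
∂π/∂x_{East} = 133.6 − 6x_{East} − 2x_{West} = 0, so x_{East} = 334/15 − (1/3)x_{West}.
For West: ∂π/∂x_{West} = 105.6 − 4x_{West} − 2x_{East} = 0 ⇒ x_{West} = 26.4 − 0.5x_{East}.
Solving the two reaction functions simultaneously: (1 − (−1/3)(−0.5))x_{East} = 334/15 − (1/3)·26.4, so (5/6)x_{East} = 202/15 and x_{East} = 16.16.
Then x_{West} = 26.4 − 0.5·16.16 = 18.32.
Price P = 143.6 − 2·34.48 = 74.64.
East's profit: (74.64 − 10)·16.16 − (16.16)² = 783.4368.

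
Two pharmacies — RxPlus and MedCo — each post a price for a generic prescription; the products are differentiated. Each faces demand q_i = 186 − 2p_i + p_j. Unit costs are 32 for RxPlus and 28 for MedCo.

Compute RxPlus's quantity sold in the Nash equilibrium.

RxPlus's profit: π = (p_{RxPlus} − 32)(186 − 2p_{RxPlus} + p_{MedCo}).
∂π/∂p_{RxPlus} = 250 − 4p_{RxPlus} + p_{MedCo} = 0 ⇒ p_{RxPlus} = 62.5 + 0.25p_{MedCo}.
Similarly p_{MedCo} = 60.5 + 0.25p_{RxPlus}.
Solving the two reaction functions simultaneously: (1 − (0.25)(0.25))p_{RxPlus} = 62.5 + 0.25·60.5, so 0.9375p_{RxPlus} = 77.625 and p_{RxPlus} = 82.8.
Then p_{MedCo} = 60.5 + 0.25·82.8 = 81.2.
q_{RxPlus} = 186 − 2·82.8 + 81.2 = 101.6.

101.6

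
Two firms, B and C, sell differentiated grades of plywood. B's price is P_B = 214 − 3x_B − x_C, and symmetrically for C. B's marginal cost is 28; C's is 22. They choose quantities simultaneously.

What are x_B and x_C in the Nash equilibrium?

26.4, 27.6

Firm B's profit: π = x_B(214 − 3x_B − x_C) − 28x_B.
∂π/∂x_B = 186 − 6x_B − x_C = 0 ⇒ x_B = 31 − (1/6)x_C.
Similarly x_C = 32 − (1/6)x_B.
Plugging x_C into B's best response: x_B = 31 − (1/6)(32 − (1/6)x_B) ⇒ (35/36)x_B = 77/3, so x_B = 26.4.
Then x_C = 32 − (1/6)·26.4 = 27.6.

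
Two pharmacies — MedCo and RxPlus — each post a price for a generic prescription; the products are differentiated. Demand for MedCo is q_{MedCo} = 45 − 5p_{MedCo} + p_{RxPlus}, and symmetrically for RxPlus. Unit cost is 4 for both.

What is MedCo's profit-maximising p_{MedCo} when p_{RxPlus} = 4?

6.9

MedCo's profit: π = (p_{MedCo} − 4)(45 − 5p_{MedCo} + p_{RxPlus}).
∂π/∂p_{MedCo} = 65 − 10p_{MedCo} + p_{RxPlus} = 0 ⇒ p_{MedCo} = 6.5 + 0.1p_{RxPlus}.
At p_{RxPlus} = 4: p_{MedCo} = 6.5 + 0.1·4 = 6.9.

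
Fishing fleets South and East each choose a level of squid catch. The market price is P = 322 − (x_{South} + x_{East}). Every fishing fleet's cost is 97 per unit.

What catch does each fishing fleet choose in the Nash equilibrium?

Fishing fleet South's profit: π = x_{South}(322 − (x_{South} + x_{East})) − 97x_{South}.
∂π/∂x_{South} = 225 − 2x_{South} − x_{East} = 0, so x_{South} = 112.5 − 0.5x_{East}.
By symmetry x_{East} = x_{South}; substituting into the reaction function, 1.5x_{South} = 112.5 and x_{South} = 75.

75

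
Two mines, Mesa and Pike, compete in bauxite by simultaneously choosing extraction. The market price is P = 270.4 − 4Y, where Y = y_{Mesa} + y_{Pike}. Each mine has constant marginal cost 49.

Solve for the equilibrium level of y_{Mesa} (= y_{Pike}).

18.45

Mine Mesa's profit: π = y_{Mesa}(270.4 − 4(y_{Mesa} + y_{Pike})) − 49y_{Mesa}.
∂π/∂y_{Mesa} = 221.4 − 8y_{Mesa} − 4y_{Pike} = 0, so y_{Mesa} = 27.675 − 0.5y_{Pike}.
The game is symmetric, so in equilibrium y_{Pike} = y_{Mesa}: the reaction function gives 1.5y_{Mesa} = 27.675, hence y_{Mesa} = 18.45.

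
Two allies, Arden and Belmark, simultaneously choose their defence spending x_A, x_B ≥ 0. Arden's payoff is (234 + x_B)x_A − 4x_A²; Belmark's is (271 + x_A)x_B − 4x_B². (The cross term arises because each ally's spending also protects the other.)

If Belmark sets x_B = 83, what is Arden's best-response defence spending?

Expanding Arden's payoff: 234x_A + x_Bx_A − 4x_A².
∂π/∂x_A = 234 + x_B − 8x_A = 0, so x_A = 29.25 + 0.125x_B.
At x_B = 83: x_A = 29.25 + 0.125·83 = 39.625.

39.625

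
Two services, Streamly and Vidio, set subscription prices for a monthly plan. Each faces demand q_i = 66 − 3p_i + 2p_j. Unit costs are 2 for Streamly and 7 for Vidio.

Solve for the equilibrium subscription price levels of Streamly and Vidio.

Streamly's profit: π = (p_{Streamly} − 2)(66 − 3p_{Streamly} + 2p_{Vidio}).
∂π/∂p_{Streamly} = 72 − 6p_{Streamly} + 2p_{Vidio} = 0 ⇒ p_{Streamly} = 12 + (1/3)p_{Vidio}.
Similarly p_{Vidio} = 14.5 + (1/3)p_{Streamly}.
Substituting the second reaction function into the first: p_{Streamly} = 12 + (1/3)(14.5 + (1/3)p_{Streamly}), which gives (8/9)p_{Streamly} = 101/6 ⇒ p_{Streamly} = 18.9375.
Then p_{Vidio} = 14.5 + (1/3)·18.9375 = 20.8125.

18.9375, 20.8125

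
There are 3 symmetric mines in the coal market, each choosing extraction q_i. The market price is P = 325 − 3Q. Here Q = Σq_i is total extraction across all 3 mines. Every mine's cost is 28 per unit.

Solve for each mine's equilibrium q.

A representative mine's profit is π_i = q_i(325 − 3Q) − 28q_i, with Q = q_i + Σ_{j≠i} q_j.
First-order condition: 297 − 6q_i − 3Σ_{j≠i} q_j = 0.
In a symmetric equilibrium every mine chooses the same q, so Σ_{j≠i} q_j = 2q. The condition becomes 297 − 12q = 0, giving q = 297/12 = 24.75.

24.75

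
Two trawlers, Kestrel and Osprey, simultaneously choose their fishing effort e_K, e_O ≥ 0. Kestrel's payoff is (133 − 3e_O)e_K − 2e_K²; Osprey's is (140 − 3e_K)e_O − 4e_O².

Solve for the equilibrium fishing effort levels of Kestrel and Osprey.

28, 7

Expanding Kestrel's payoff: 133e_K − 3e_Oe_K − 2e_K².
∂π/∂e_K = 133 − 3e_O − 4e_K = 0, so e_K = 33.25 − 0.75e_O.
Likewise for Osprey: e_O = 17.5 − 0.375e_K.
Solving the two reaction functions simultaneously: (1 − (−0.75)(−0.375))e_K = 33.25 − 0.75·17.5, so (23/32)e_K = 20.125 and e_K = 28.
Then e_O = 17.5 − 0.375·28 = 7.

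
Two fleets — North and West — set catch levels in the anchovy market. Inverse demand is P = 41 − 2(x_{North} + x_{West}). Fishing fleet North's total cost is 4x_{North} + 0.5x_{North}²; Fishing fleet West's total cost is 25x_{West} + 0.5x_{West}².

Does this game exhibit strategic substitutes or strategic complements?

Fishing fleet North's profit: π = x_{North}(41 − 2(x_{North} + x_{West})) − 4x_{North} − 0.5x_{North}².
∂π/∂x_{North} = 37 − 5x_{North} − 2x_{West} = 0, so x_{North} = 7.4 − 0.4x_{West}.
The best-response slope dx_{North}/dx_{West} = −0.4 < 0: the reaction function is downward-sloping, so the choices are strategic substitutes.

strategic substitutes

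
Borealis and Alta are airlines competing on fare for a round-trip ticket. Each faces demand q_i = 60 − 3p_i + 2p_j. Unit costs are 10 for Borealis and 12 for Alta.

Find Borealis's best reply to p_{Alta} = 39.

Borealis's profit: π = (p_{Borealis} − 10)(60 − 3p_{Borealis} + 2p_{Alta}).
∂π/∂p_{Borealis} = 90 − 6p_{Borealis} + 2p_{Alta} = 0 ⇒ p_{Borealis} = 15 + (1/3)p_{Alta}.
At p_{Alta} = 39: p_{Borealis} = 15 + (1/3)·39 = 28.

28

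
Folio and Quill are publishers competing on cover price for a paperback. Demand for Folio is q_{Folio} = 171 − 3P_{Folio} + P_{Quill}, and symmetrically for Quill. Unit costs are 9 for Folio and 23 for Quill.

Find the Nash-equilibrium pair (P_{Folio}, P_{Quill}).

40.8, 46.8

Folio's profit: π = (P_{Folio} − 9)(171 − 3P_{Folio} + P_{Quill}).
∂π/∂P_{Folio} = 198 − 6P_{Folio} + P_{Quill} = 0 ⇒ P_{Folio} = 33 + (1/6)P_{Quill}.
Similarly P_{Quill} = 40 + (1/6)P_{Folio}.
Plugging P_{Quill} into Folio's best response: P_{Folio} = 33 + (1/6)(40 + (1/6)P_{Folio}) ⇒ (35/36)P_{Folio} = 119/3, so P_{Folio} = 40.8.
Then P_{Quill} = 40 + (1/6)·40.8 = 46.8.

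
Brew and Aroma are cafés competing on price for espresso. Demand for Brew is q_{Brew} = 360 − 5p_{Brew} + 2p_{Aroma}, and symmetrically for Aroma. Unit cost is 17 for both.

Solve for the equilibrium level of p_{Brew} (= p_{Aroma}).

55.625

Brew's profit: π = (p_{Brew} − 17)(360 − 5p_{Brew} + 2p_{Aroma}).
∂π/∂p_{Brew} = 445 − 10p_{Brew} + 2p_{Aroma} = 0 ⇒ p_{Brew} = 44.5 + 0.2p_{Aroma}.
Setting p_{Brew} = p_{Aroma} in the reaction function: p_{Brew} = 44.5 + 0.2p_{Brew}, so p_{Brew} = 44.5 / 0.8 = 55.625.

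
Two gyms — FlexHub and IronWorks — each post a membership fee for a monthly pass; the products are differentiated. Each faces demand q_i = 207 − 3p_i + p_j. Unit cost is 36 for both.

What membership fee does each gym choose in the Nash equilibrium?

63

FlexHub's profit: π = (p_{FlexHub} − 36)(207 − 3p_{FlexHub} + p_{IronWorks}).
∂π/∂p_{FlexHub} = 315 − 6p_{FlexHub} + p_{IronWorks} = 0 ⇒ p_{FlexHub} = 52.5 + (1/6)p_{IronWorks}.
By symmetry p_{IronWorks} = p_{FlexHub}; substituting into the reaction function, (5/6)p_{FlexHub} = 52.5 and p_{FlexHub} = 63.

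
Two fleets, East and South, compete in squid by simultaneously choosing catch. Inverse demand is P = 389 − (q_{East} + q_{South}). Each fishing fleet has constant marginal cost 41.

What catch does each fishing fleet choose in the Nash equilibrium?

116

Fishing fleet East's profit: π = q_{East}(389 − (q_{East} + q_{South})) − 41q_{East}.
∂π/∂q_{East} = 348 − 2q_{East} − q_{South} = 0, so q_{East} = 174 − 0.5q_{South}.
By symmetry q_{South} = q_{East}; substituting into the reaction function, 1.5q_{East} = 174 and q_{East} = 116.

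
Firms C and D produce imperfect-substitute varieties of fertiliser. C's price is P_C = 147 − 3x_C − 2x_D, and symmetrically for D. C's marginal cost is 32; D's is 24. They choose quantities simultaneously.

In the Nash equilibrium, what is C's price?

73.625

Firm C's profit: π = x_C(147 − 3x_C − 2x_D) − 32x_C.
∂π/∂x_C = 115 − 6x_C − 2x_D = 0 ⇒ x_C = 115/6 − (1/3)x_D.
Similarly x_D = 20.5 − (1/3)x_C.
Plugging x_D into C's best response: x_C = 115/6 − (1/3)(20.5 − (1/3)x_C) ⇒ (8/9)x_C = 37/3, so x_C = 13.875.
Then x_D = 20.5 − (1/3)·13.875 = 15.875.
P_C = 147 − 3·13.875 − 2·15.875 = 73.625.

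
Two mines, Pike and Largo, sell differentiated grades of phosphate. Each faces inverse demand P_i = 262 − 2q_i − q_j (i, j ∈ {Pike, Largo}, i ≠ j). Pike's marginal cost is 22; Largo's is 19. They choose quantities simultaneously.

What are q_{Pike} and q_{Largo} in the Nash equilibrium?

Mine Pike's profit: π = q_{Pike}(262 − 2q_{Pike} − q_{Largo}) − 22q_{Pike}.
∂π/∂q_{Pike} = 240 − 4q_{Pike} − q_{Largo} = 0 ⇒ q_{Pike} = 60 − 0.25q_{Largo}.
Similarly q_{Largo} = 60.75 − 0.25q_{Pike}.
Solving the two reaction functions simultaneously: (1 − (−0.25)(−0.25))q_{Pike} = 60 − 0.25·60.75, so 0.9375q_{Pike} = 44.8125 and q_{Pike} = 47.8.
Then q_{Largo} = 60.75 − 0.25·47.8 = 48.8.

47.8, 48.8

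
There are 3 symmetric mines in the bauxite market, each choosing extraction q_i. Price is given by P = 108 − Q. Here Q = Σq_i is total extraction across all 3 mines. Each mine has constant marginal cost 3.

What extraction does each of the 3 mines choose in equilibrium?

26.25

A representative mine's profit is π_i = q_i(108 − Q) − 3q_i, with Q = q_i + Σ_{j≠i} q_j.
First-order condition: 105 − 2q_i − Σ_{j≠i} q_j = 0.
In a symmetric equilibrium every mine chooses the same q, so Σ_{j≠i} q_j = 2q. The condition becomes 105 − 4q = 0, giving q = 105/4 = 26.25.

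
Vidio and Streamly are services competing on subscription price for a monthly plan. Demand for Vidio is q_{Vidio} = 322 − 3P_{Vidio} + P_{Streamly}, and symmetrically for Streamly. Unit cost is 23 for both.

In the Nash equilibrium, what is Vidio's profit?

9141.12

Vidio's profit: π = (P_{Vidio} − 23)(322 − 3P_{Vidio} + P_{Streamly}).
∂π/∂P_{Vidio} = 391 − 6P_{Vidio} + P_{Streamly} = 0 ⇒ P_{Vidio} = 391/6 + (1/6)P_{Streamly}.
Setting P_{Vidio} = P_{Streamly} in the reaction function: P_{Vidio} = 391/6 + (1/6)P_{Vidio}, so P_{Vidio} = (391/6) / (5/6) = 78.2.
q_{Vidio} = 322 − 3·78.2 + 78.2 = 165.6.
Profit = (78.2 − 23)·165.6 = 9141.12.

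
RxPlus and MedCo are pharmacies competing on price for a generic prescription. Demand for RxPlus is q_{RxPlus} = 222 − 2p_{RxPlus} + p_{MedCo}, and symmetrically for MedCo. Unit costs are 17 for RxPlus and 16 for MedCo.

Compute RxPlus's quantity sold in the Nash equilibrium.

RxPlus's profit: π = (p_{RxPlus} − 17)(222 − 2p_{RxPlus} + p_{MedCo}).
∂π/∂p_{RxPlus} = 256 − 4p_{RxPlus} + p_{MedCo} = 0 ⇒ p_{RxPlus} = 64 + 0.25p_{MedCo}.
Similarly p_{MedCo} = 63.5 + 0.25p_{RxPlus}.
Substituting the second reaction function into the first: p_{RxPlus} = 64 + 0.25(63.5 + 0.25p_{RxPlus}), which gives 0.9375p_{RxPlus} = 79.875 ⇒ p_{RxPlus} = 85.2.
Then p_{MedCo} = 63.5 + 0.25·85.2 = 84.8.
q_{RxPlus} = 222 − 2·85.2 + 84.8 = 136.4.

136.4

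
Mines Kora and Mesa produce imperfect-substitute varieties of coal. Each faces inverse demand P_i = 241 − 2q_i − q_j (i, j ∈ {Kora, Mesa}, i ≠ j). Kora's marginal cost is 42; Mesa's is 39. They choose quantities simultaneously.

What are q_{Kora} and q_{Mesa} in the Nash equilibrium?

39.6, 40.6

Mine Kora's profit: π = q_{Kora}(241 − 2q_{Kora} − q_{Mesa}) − 42q_{Kora}.
∂π/∂q_{Kora} = 199 − 4q_{Kora} − q_{Mesa} = 0 ⇒ q_{Kora} = 49.75 − 0.25q_{Mesa}.
Similarly q_{Mesa} = 50.5 − 0.25q_{Kora}.
Substituting the second reaction function into the first: q_{Kora} = 49.75 − 0.25(50.5 − 0.25q_{Kora}), which gives 0.9375q_{Kora} = 37.125 ⇒ q_{Kora} = 39.6.
Then q_{Mesa} = 50.5 − 0.25·39.6 = 40.6.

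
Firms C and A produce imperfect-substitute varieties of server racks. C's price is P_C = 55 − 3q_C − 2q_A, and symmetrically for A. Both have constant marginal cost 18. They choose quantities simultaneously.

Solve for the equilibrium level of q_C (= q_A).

Firm C's profit: π = q_C(55 − 3q_C − 2q_A) − 18q_C.
∂π/∂q_C = 37 − 6q_C − 2q_A = 0 ⇒ q_C = 37/6 − (1/3)q_A.
Setting q_C = q_A in the reaction function: q_C = 37/6 − (1/3)q_C, so q_C = (37/6) / (4/3) = 4.625.

4.625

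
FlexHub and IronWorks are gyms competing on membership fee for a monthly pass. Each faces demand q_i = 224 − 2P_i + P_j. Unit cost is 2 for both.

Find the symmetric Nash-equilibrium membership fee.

76

FlexHub's profit: π = (P_{FlexHub} − 2)(224 − 2P_{FlexHub} + P_{IronWorks}).
∂π/∂P_{FlexHub} = 228 − 4P_{FlexHub} + P_{IronWorks} = 0 ⇒ P_{FlexHub} = 57 + 0.25P_{IronWorks}.
The game is symmetric, so in equilibrium P_{IronWorks} = P_{FlexHub}: the reaction function gives 0.75P_{FlexHub} = 57, hence P_{FlexHub} = 76.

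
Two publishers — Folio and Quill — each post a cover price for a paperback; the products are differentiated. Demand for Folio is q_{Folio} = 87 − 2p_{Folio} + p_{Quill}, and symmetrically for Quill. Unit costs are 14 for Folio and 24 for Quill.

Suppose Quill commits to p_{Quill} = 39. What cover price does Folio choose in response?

38.5

Folio's profit: π = (p_{Folio} − 14)(87 − 2p_{Folio} + p_{Quill}).
∂π/∂p_{Folio} = 115 − 4p_{Folio} + p_{Quill} = 0 ⇒ p_{Folio} = 28.75 + 0.25p_{Quill}.
At p_{Quill} = 39: p_{Folio} = 28.75 + 0.25·39 = 38.5.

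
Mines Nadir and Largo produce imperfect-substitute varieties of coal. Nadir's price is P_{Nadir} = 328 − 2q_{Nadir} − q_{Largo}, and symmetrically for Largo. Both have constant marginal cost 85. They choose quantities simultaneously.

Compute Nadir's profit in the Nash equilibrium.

Mine Nadir's profit: π = q_{Nadir}(328 − 2q_{Nadir} − q_{Largo}) − 85q_{Nadir}.
∂π/∂q_{Nadir} = 243 − 4q_{Nadir} − q_{Largo} = 0 ⇒ q_{Nadir} = 60.75 − 0.25q_{Largo}.
Setting q_{Nadir} = q_{Largo} in the reaction function: q_{Nadir} = 60.75 − 0.25q_{Nadir}, so q_{Nadir} = 60.75 / 1.25 = 48.6.
P_{Nadir} = 328 − 2·48.6 − 48.6 = 182.2.
Profit = (182.2 − 85)·48.6 = 4723.92.

4723.92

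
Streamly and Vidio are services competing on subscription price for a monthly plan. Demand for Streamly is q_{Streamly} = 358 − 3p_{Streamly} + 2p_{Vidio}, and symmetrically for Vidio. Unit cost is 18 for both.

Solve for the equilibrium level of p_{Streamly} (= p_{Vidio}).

Streamly's profit: π = (p_{Streamly} − 18)(358 − 3p_{Streamly} + 2p_{Vidio}).
∂π/∂p_{Streamly} = 412 − 6p_{Streamly} + 2p_{Vidio} = 0 ⇒ p_{Streamly} = 206/3 + (1/3)p_{Vidio}.
By symmetry p_{Vidio} = p_{Streamly}; substituting into the reaction function, (2/3)p_{Streamly} = 206/3 and p_{Streamly} = 103.

103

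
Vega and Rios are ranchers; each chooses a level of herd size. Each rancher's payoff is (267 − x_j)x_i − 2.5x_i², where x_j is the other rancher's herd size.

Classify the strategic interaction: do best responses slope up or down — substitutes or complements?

strategic substitutes

Vega's payoff is (267 − x_R)x_V − 2.5x_V².
∂π/∂x_V = 267 − x_R − 5x_V = 0, so x_V = 53.4 − 0.2x_R.
The best-response slope dx_V/dx_R = −0.2 < 0: the reaction function is downward-sloping, so the choices are strategic substitutes.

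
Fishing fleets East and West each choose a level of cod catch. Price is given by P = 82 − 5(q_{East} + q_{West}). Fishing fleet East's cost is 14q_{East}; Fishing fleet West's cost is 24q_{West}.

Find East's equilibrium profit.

Fishing fleet East's profit: π = q_{East}(82 − 5(q_{East} + q_{West})) − 14q_{East}.
∂π/∂q_{East} = 68 − 10q_{East} − 5q_{West} = 0, so q_{East} = 6.8 − 0.5q_{West}.
By the same steps for West: q_{West} = 5.8 − 0.5q_{East}.
Solving the two reaction functions simultaneously: (1 − (−0.5)(−0.5))q_{East} = 6.8 − 0.5·5.8, so 0.75q_{East} = 3.9 and q_{East} = 5.2.
Then q_{West} = 5.8 − 0.5·5.2 = 3.2.
Price P = 82 − 5·8.4 = 40.
East's profit: (40 − 14)·5.2 = 135.2.

135.2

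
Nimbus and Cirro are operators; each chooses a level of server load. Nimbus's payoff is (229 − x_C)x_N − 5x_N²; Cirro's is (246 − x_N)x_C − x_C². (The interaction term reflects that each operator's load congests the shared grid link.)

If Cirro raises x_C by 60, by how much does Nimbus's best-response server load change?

Expanding Nimbus's payoff: 229x_N − x_Cx_N − 5x_N².
∂π/∂x_N = 229 − x_C − 10x_N = 0, so x_N = 22.9 − 0.1x_C.
The reaction-function slope is −0.1, so a 60-unit rise in x_C moves x_N by −0.1 × 60 = −6. Nimbus's best response falls — the actions are strategic substitutes.

-6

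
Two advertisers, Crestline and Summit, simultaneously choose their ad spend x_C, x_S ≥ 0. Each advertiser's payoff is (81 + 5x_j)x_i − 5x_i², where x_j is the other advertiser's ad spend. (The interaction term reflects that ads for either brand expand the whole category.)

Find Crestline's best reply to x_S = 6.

Crestline's payoff is (81 + 5x_S)x_C − 5x_C².
∂π/∂x_C = 81 + 5x_S − 10x_C = 0, so x_C = 8.1 + 0.5x_S.
At x_S = 6: x_C = 8.1 + 0.5·6 = 11.1.

11.1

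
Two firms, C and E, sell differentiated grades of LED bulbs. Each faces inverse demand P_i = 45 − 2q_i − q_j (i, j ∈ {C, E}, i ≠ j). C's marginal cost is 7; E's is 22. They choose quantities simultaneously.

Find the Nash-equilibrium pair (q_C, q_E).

Firm C's profit: π = q_C(45 − 2q_C − q_E) − 7q_C.
∂π/∂q_C = 38 − 4q_C − q_E = 0 ⇒ q_C = 9.5 − 0.25q_E.
Similarly q_E = 5.75 − 0.25q_C.
Substituting the second reaction function into the first: q_C = 9.5 − 0.25(5.75 − 0.25q_C), which gives 0.9375q_C = 8.0625 ⇒ q_C = 8.6.
Then q_E = 5.75 − 0.25·8.6 = 3.6.

8.6, 3.6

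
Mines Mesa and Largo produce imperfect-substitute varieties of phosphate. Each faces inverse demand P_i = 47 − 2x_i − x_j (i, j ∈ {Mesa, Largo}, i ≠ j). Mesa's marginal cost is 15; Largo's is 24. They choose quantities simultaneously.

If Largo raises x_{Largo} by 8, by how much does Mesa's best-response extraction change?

-2

Mine Mesa's profit: π = x_{Mesa}(47 − 2x_{Mesa} − x_{Largo}) − 15x_{Mesa}.
∂π/∂x_{Mesa} = 32 − 4x_{Mesa} − x_{Largo} = 0 ⇒ x_{Mesa} = 8 − 0.25x_{Largo}.
The reaction-function slope is −0.25, so an 8-unit rise in x_{Largo} moves x_{Mesa} by −0.25 × 8 = −2. Mesa's best response falls — the actions are strategic substitutes.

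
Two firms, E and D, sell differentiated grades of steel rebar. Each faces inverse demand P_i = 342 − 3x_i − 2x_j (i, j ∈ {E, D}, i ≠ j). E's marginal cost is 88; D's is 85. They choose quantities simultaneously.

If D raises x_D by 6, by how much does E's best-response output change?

-2

Firm E's profit: π = x_E(342 − 3x_E − 2x_D) − 88x_E.
∂π/∂x_E = 254 − 6x_E − 2x_D = 0 ⇒ x_E = 127/3 − (1/3)x_D.
The reaction-function slope is −1/3, so a 6-unit rise in x_D moves x_E by −1/3 × 6 = −2. E's best response falls — the actions are strategic substitutes.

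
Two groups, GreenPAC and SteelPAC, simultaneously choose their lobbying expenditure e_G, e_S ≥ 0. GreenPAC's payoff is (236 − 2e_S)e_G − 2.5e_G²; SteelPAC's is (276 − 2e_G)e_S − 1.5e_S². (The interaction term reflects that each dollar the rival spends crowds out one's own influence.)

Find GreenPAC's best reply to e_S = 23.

Expanding GreenPAC's payoff: 236e_G − 2e_Se_G − 2.5e_G².
∂π/∂e_G = 236 − 2e_S − 5e_G = 0, so e_G = 47.2 − 0.4e_S.
At e_S = 23: e_G = 47.2 − 0.4·23 = 38.

38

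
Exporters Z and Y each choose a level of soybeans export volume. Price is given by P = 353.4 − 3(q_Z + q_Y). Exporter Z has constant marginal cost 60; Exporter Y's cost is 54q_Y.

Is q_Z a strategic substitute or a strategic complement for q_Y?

strategic substitutes

Exporter Z's profit: π = q_Z(353.4 − 3(q_Z + q_Y)) − 60q_Z.
∂π/∂q_Z = 293.4 − 6q_Z − 3q_Y = 0, so q_Z = 48.9 − 0.5q_Y.
The best-response slope dq_Z/dq_Y = −0.5 < 0: the reaction function is downward-sloping, so the choices are strategic substitutes.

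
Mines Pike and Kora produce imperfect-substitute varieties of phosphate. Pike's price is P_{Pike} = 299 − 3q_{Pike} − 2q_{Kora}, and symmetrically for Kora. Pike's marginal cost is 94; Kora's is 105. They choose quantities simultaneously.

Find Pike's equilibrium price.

Mine Pike's profit: π = q_{Pike}(299 − 3q_{Pike} − 2q_{Kora}) − 94q_{Pike}.
∂π/∂q_{Pike} = 205 − 6q_{Pike} − 2q_{Kora} = 0 ⇒ q_{Pike} = 205/6 − (1/3)q_{Kora}.
Similarly q_{Kora} = 97/3 − (1/3)q_{Pike}.
Plugging q_{Kora} into Pike's best response: q_{Pike} = 205/6 − (1/3)(97/3 − (1/3)q_{Pike}) ⇒ (8/9)q_{Pike} = 421/18, so q_{Pike} = 26.3125.
Then q_{Kora} = 97/3 − (1/3)·26.3125 = 23.5625.
P_{Pike} = 299 − 3·26.3125 − 2·23.5625 = 172.9375.

172.9375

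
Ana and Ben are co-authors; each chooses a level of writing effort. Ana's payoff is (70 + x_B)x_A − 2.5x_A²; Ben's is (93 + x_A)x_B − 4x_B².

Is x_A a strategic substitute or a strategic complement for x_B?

strategic complements

Expanding Ana's payoff: 70x_A + x_Bx_A − 2.5x_A².
∂π/∂x_A = 70 + x_B − 5x_A = 0, so x_A = 14 + 0.2x_B.
The best-response slope dx_A/dx_B = 0.2 > 0: the reaction function is upward-sloping, so the choices are strategic complements.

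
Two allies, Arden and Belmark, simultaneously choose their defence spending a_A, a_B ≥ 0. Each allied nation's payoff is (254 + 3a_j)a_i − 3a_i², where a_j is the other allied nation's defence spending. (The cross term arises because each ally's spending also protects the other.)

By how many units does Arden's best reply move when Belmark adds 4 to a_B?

2

Arden's payoff is (254 + 3a_B)a_A − 3a_A².
∂π/∂a_A = 254 + 3a_B − 6a_A = 0, so a_A = 127/3 + 0.5a_B.
The reaction-function slope is 0.5, so a 4-unit rise in a_B moves a_A by 0.5 × 4 = 2. Arden's best response rises — the actions are strategic complements.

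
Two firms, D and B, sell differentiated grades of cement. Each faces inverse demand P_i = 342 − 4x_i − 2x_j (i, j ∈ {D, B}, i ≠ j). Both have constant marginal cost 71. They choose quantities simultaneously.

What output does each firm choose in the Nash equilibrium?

27.1

Firm D's profit: π = x_D(342 − 4x_D − 2x_B) − 71x_D.
∂π/∂x_D = 271 − 8x_D − 2x_B = 0 ⇒ x_D = 33.875 − 0.25x_B.
By symmetry x_B = x_D; substituting into the reaction function, 1.25x_D = 33.875 and x_D = 27.1.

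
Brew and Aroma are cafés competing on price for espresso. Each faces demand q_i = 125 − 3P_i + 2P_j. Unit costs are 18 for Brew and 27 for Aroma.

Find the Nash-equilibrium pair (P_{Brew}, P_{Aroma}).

Brew's profit: π = (P_{Brew} − 18)(125 − 3P_{Brew} + 2P_{Aroma}).
∂π/∂P_{Brew} = 179 − 6P_{Brew} + 2P_{Aroma} = 0 ⇒ P_{Brew} = 179/6 + (1/3)P_{Aroma}.
Similarly P_{Aroma} = 103/3 + (1/3)P_{Brew}.
Substituting the second reaction function into the first: P_{Brew} = 179/6 + (1/3)(103/3 + (1/3)P_{Brew}), which gives (8/9)P_{Brew} = 743/18 ⇒ P_{Brew} = 46.4375.
Then P_{Aroma} = 103/3 + (1/3)·46.4375 = 49.8125.

46.4375, 49.8125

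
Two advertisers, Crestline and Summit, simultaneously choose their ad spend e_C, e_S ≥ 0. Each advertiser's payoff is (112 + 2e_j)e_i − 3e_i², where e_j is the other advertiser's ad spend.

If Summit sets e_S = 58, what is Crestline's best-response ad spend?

Crestline's payoff is (112 + 2e_S)e_C − 3e_C².
∂π/∂e_C = 112 + 2e_S − 6e_C = 0, so e_C = 56/3 + (1/3)e_S.
At e_S = 58: e_C = 56/3 + (1/3)·58 = 38.

38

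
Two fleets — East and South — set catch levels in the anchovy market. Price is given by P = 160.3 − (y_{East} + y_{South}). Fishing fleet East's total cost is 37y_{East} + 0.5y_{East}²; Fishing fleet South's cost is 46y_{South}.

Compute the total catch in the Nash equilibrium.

Fishing fleet East's profit: π = y_{East}(160.3 − (y_{East} + y_{South})) − 37y_{East} − 0.5y_{East}².
∂π/∂y_{East} = 123.3 − 3y_{East} − y_{South} = 0, so y_{East} = 41.1 − (1/3)y_{South}.
For South: ∂π/∂y_{South} = 114.3 − 2y_{South} − y_{East} = 0 ⇒ y_{South} = 57.15 − 0.5y_{East}.
Substituting the second reaction function into the first: y_{East} = 41.1 − (1/3)(57.15 − 0.5y_{East}), which gives (5/6)y_{East} = 22.05 ⇒ y_{East} = 26.46.
Then y_{South} = 57.15 − 0.5·26.46 = 43.92.
Total catch: 26.46 + 43.92 = 70.38.

70.38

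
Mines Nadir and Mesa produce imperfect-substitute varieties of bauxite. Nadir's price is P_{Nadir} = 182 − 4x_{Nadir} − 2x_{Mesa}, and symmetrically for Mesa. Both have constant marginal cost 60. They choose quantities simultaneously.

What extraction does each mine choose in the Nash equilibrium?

Mine Nadir's profit: π = x_{Nadir}(182 − 4x_{Nadir} − 2x_{Mesa}) − 60x_{Nadir}.
∂π/∂x_{Nadir} = 122 − 8x_{Nadir} − 2x_{Mesa} = 0 ⇒ x_{Nadir} = 15.25 − 0.25x_{Mesa}.
The game is symmetric, so in equilibrium x_{Mesa} = x_{Nadir}: the reaction function gives 1.25x_{Nadir} = 15.25, hence x_{Nadir} = 12.2.

12.2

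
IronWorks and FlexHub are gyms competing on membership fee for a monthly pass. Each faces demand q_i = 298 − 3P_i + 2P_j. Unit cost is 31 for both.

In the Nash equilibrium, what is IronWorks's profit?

13366.6875

IronWorks's profit: π = (P_{IronWorks} − 31)(298 − 3P_{IronWorks} + 2P_{FlexHub}).
∂π/∂P_{IronWorks} = 391 − 6P_{IronWorks} + 2P_{FlexHub} = 0 ⇒ P_{IronWorks} = 391/6 + (1/3)P_{FlexHub}.
Setting P_{IronWorks} = P_{FlexHub} in the reaction function: P_{IronWorks} = 391/6 + (1/3)P_{IronWorks}, so P_{IronWorks} = (391/6) / (2/3) = 97.75.
q_{IronWorks} = 298 − 3·97.75 + 2·97.75 = 200.25.
Profit = (97.75 − 31)·200.25 = 13366.6875.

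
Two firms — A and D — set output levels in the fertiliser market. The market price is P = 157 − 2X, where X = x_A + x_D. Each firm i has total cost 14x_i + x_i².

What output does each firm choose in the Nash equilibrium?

Firm A's profit: π = x_A(157 − 2(x_A + x_D)) − 14x_A − x_A².
∂π/∂x_A = 143 − 6x_A − 2x_D = 0, so x_A = 143/6 − (1/3)x_D.
By symmetry x_D = x_A; substituting into the reaction function, (4/3)x_A = 143/6 and x_A = 17.875.

17.875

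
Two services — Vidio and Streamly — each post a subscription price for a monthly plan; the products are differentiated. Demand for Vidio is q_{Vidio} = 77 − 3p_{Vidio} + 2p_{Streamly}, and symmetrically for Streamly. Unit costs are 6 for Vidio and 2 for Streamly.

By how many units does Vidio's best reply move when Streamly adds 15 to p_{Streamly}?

Vidio's profit: π = (p_{Vidio} − 6)(77 − 3p_{Vidio} + 2p_{Streamly}).
∂π/∂p_{Vidio} = 95 − 6p_{Vidio} + 2p_{Streamly} = 0 ⇒ p_{Vidio} = 95/6 + (1/3)p_{Streamly}.
The reaction-function slope is 1/3, so a 15-unit rise in p_{Streamly} moves p_{Vidio} by 1/3 × 15 = 5. Vidio's best response rises — the actions are strategic complements.

5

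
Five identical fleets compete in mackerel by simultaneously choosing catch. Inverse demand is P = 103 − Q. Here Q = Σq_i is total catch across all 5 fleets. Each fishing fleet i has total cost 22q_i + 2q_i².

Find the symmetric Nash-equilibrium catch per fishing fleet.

8.1

A representative fishing fleet's profit is π_i = q_i(103 − Q) − 22q_i − 2q_i², with Q = q_i + Σ_{j≠i} q_j.
First-order condition: 81 − 6q_i − Σ_{j≠i} q_j = 0.
In a symmetric equilibrium every fishing fleet chooses the same q, so Σ_{j≠i} q_j = 4q. The condition becomes 81 − 10q = 0, giving q = 81/10 = 8.1.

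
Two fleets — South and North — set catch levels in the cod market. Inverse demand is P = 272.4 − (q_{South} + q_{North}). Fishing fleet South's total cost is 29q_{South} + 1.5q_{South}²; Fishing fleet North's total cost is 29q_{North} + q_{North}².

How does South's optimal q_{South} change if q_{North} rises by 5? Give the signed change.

-1

Fishing fleet South's profit: π = q_{South}(272.4 − (q_{South} + q_{North})) − 29q_{South} − 1.5q_{South}².
∂π/∂q_{South} = 243.4 − 5q_{South} − q_{North} = 0, so q_{South} = 48.68 − 0.2q_{North}.
The reaction-function slope is −0.2, so a 5-unit rise in q_{North} moves q_{South} by −0.2 × 5 = −1. South's best response falls — the actions are strategic substitutes.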